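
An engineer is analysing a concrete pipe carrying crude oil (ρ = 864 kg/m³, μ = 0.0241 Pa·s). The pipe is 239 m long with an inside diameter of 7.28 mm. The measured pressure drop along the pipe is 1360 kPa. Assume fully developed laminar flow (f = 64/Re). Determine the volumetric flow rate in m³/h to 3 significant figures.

For laminar flow, f = 64/Re with Re = ρVD/μ, so Darcy-Weisbach reduces to ΔP = 32μLV/D². Solving for V: V = ΔP·D²/(32μL) = 1.36e+06·(0.00728)²/(32·0.0241·239) = 0.3911 m/s.
Check: Re = ρVD/μ = 864·0.3911·0.00728/0.0241 = 102.1 < 2300, so the laminar assumption holds.
Q = V·A = 0.3911·(π/4·0.00728²) = 1.628e-05 m³/s = 0.0586 m³/h.

Q ≈ 0.0586 m³/h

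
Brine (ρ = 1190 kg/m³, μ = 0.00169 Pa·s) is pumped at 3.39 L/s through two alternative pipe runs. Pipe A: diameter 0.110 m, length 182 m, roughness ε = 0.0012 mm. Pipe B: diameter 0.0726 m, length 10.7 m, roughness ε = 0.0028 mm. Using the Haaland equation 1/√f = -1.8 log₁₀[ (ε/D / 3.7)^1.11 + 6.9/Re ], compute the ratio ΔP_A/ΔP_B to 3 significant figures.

Pipe A: V = Q/A = 0.00339/0.009503 = 0.3567 m/s; Re = 2.763e+04; ε/D = 1.09e-05; Haaland → f = 0.0238; ΔP_A = f(L/D)(ρV²/2) = 2981 Pa.
Pipe B: V = Q/A = 0.00339/0.00414 = 0.8189 m/s; Re = 4.186e+04; ε/D = 3.86e-05; Haaland → f = 0.02165; ΔP_B = f(L/D)(ρV²/2) = 1273 Pa.
ΔP_A/ΔP_B = 2981/1273 = 2.34.

ΔP_A/ΔP_B ≈ 2.34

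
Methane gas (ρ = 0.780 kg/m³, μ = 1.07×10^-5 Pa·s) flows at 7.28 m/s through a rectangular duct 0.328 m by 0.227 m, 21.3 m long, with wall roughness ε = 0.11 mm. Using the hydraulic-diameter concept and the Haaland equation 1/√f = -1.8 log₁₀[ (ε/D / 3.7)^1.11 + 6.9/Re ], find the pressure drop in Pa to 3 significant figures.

ΔP ≈ 30.9 Pa

Hydraulic diameter D_h = 4A/P = 4·(0.328·0.227)/(2·(0.328+0.227)) = 0.2978/1.11 = 0.2683 m.
Re = ρVD_h/μ = 0.78·7.28·0.2683/1.07e-05 = 1.424e+05.
ε/D_h = 0.00011/0.2683 = 0.00041; Haaland gives 1/√f = -1.8 log₁₀[4.07e-05+4.85e-05] = 7.29, so f = 0.01882.
ΔP = f(L/D_h)(ρV²/2) = 0.01882·21.3/0.2683·20.67 = 30.88 Pa.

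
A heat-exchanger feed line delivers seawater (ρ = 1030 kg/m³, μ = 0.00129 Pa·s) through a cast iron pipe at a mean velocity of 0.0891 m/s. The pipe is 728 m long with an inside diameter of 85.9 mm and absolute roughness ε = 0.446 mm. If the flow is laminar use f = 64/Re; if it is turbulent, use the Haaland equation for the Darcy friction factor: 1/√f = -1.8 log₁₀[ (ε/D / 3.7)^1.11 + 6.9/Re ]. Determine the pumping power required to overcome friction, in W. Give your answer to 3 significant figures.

P ≈ 0.734 W

Reynolds number Re = ρVD/μ = 1030 · 0.0891 · 0.0859 / 0.00129 = 6111.
Re > 4000 → turbulent. Relative roughness ε/D = 0.000446/0.0859 = 0.00519. Haaland: 1/√f = -1.8 log₁₀[(0.00519/3.7)^1.11 + 6.9/6111] = -1.8 log₁₀[0.000681 + 0.00113] = 4.936, so f = 0.04104.
Darcy-Weisbach: ΔP = f(L/D)(ρV²/2) = 0.04104·(728/0.0859)·(1030·0.0891²/2) = 0.04104·8475·4.088 = 1422 Pa.
Q = V·A = 0.0891·0.005795 = 0.0005164 m³/s.
Pumping power P = QΔP = 0.0005164·1422 = 0.7343 W = 0.734 W.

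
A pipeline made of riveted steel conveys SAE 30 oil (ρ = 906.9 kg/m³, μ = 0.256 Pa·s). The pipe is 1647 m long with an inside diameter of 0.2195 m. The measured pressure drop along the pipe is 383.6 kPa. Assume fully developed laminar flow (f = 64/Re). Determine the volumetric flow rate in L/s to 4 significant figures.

Q ≈ 51.83 L/s

For laminar flow, f = 64/Re with Re = ρVD/μ, so Darcy-Weisbach reduces to ΔP = 32μLV/D². Solving for V: V = ΔP·D²/(32μL) = 3.836e+05·(0.2195)²/(32·0.256·1647) = 1.37 m/s.
Check: Re = ρVD/μ = 906.9·1.37·0.2195/0.256 = 1065 < 2300, so the laminar assumption holds.
Q = V·A = 1.37·(π/4·0.2195²) = 0.05183 m³/s = 51.83 L/s.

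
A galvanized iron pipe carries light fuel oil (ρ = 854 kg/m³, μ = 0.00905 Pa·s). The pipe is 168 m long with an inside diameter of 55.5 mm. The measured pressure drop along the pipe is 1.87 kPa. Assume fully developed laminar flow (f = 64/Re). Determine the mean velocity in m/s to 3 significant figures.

V ≈ 0.118 m/s

For laminar flow, f = 64/Re with Re = ρVD/μ, so Darcy-Weisbach reduces to ΔP = 32μLV/D². Solving for V: V = ΔP·D²/(32μL) = 1870·(0.0555)²/(32·0.00905·168) = 0.1184 m/s.
Check: Re = ρVD/μ = 854·0.1184·0.0555/0.00905 = 620 < 2300, so the laminar assumption holds.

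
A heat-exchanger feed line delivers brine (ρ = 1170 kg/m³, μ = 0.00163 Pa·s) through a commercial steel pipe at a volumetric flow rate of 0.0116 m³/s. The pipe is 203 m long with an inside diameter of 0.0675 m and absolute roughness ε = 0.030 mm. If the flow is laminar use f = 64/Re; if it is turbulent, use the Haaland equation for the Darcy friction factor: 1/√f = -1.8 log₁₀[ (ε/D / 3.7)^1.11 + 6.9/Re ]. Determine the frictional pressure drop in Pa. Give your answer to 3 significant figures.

ΔP ≈ 347000 Pa

Cross-sectional area A = πD²/4 = π(0.0675)²/4 = 0.003578 m²; mean velocity V = Q/A = 0.0116/0.003578 = 3.242 m/s.
Reynolds number Re = ρVD/μ = 1170 · 3.242 · 0.0675 / 0.00163 = 1.571e+05.
Re > 4000 → turbulent. Relative roughness ε/D = 3e-05/0.0675 = 0.000444. Haaland: 1/√f = -1.8 log₁₀[(0.000444/3.7)^1.11 + 6.9/1.571e+05] = -1.8 log₁₀[4.45e-05 + 4.39e-05] = 7.296, so f = 0.01879.
Darcy-Weisbach: ΔP = f(L/D)(ρV²/2) = 0.01879·(203/0.0675)·(1170·3.242²/2) = 0.01879·3007·6147 = 3.473e+05 Pa.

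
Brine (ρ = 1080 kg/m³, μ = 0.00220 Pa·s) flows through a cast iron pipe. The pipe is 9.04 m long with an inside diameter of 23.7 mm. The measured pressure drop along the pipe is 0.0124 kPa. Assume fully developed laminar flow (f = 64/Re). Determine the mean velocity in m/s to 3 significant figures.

For laminar flow, f = 64/Re with Re = ρVD/μ, so Darcy-Weisbach reduces to ΔP = 32μLV/D². Solving for V: V = ΔP·D²/(32μL) = 12.4·(0.0237)²/(32·0.0022·9.04) = 0.01094 m/s.
Check: Re = ρVD/μ = 1080·0.01094·0.0237/0.0022 = 127.3 < 2300, so the laminar assumption holds.

V ≈ 0.0109 m/s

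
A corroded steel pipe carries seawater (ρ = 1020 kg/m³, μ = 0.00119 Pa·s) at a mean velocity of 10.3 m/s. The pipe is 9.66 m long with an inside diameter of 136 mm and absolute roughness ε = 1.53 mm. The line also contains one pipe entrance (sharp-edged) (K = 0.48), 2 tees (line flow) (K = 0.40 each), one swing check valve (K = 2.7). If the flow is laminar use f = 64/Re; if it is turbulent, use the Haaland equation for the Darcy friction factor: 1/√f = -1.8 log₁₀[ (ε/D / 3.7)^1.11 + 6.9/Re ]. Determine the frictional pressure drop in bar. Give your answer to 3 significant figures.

ΔP ≈ 3.67 bar

Reynolds number Re = ρVD/μ = 1020 · 10.3 · 0.136 / 0.00119 = 1.201e+06.
Re > 4000 → turbulent. Relative roughness ε/D = 0.00153/0.136 = 0.0112. Haaland: 1/√f = -1.8 log₁₀[(0.0112/3.7)^1.11 + 6.9/1.201e+06] = -1.8 log₁₀[0.00161 + 5.75e-06] = 5.026, so f = 0.03958.
Total minor-loss coefficient ΣK = 1·0.48 + 2·0.4 + 1·2.7 = 3.98.
ΔP = [f·L/D + ΣK]·(ρV²/2) = [0.03958·9.66/0.136 + 3.98]·(1020·10.3²/2) = [2.812 + 3.98]·5.411e+04 = 3.675e+05 Pa.
ΔP = 3.675e+05 Pa = 3.67 bar.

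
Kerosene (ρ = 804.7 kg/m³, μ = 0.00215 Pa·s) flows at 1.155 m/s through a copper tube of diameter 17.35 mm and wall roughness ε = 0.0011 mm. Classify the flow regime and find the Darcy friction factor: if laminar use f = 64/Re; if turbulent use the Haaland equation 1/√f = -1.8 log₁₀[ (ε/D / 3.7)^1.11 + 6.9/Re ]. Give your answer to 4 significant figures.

Re = ρVD/μ = 804.7·1.155·0.01735/0.00215 = 7500.
Re > 4000 → turbulent. ε/D = 1.1e-06/0.01735 = 6.34e-05; Haaland: 1/√f = -1.8 log₁₀[5.12e-06 + 0.00092] = 5.461, so f = 0.03353.

f ≈ 0.03353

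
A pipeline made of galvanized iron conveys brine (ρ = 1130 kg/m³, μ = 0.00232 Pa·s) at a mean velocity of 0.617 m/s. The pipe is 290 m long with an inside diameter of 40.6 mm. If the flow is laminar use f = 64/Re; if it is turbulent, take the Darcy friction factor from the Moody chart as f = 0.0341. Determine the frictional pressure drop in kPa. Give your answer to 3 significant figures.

Reynolds number Re = ρVD/μ = 1130 · 0.617 · 0.0406 / 0.00232 = 1.22e+04.
Re > 4000 → turbulent; use the Moody-chart value f = 0.0341.
Darcy-Weisbach: ΔP = f(L/D)(ρV²/2) = 0.0341·(290/0.0406)·(1130·0.617²/2) = 0.0341·7143·215.1 = 5.239e+04 Pa.
ΔP = 5.239e+04 Pa = 52.4 kPa.

ΔP ≈ 52.4 kPa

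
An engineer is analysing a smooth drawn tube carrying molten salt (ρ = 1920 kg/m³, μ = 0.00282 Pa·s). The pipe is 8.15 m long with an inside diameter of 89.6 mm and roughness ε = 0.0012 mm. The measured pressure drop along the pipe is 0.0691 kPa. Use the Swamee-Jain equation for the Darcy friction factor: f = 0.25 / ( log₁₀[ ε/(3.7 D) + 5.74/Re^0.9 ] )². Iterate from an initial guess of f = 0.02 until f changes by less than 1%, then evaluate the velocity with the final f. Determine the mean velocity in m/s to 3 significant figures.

Rearranging Darcy-Weisbach: V = √(2·ΔP·D/(f·L·ρ)). With ε/D = 1.2e-06/0.0896 = 1.34e-05, iterate starting from f = 0.02:
  f = 0.02 → V = √(2·69.1·0.0896/(0.02·8.15·1920)) = 0.1989 m/s; Re = ρVD/μ = 1.213e+04; f → 0.02941
  f = 0.02941 → V = 0.164 m/s; Re = 1.001e+04; f → 0.03099
  f = 0.03099 → V = 0.1598 m/s; Re = 9748; f → 0.03121
Converged (Δf/f < 1%). With the final f = 0.03121: V = √(2·69.1·0.0896/(0.03121·8.15·1920)) = 0.1592 m/s.

V ≈ 0.159 m/s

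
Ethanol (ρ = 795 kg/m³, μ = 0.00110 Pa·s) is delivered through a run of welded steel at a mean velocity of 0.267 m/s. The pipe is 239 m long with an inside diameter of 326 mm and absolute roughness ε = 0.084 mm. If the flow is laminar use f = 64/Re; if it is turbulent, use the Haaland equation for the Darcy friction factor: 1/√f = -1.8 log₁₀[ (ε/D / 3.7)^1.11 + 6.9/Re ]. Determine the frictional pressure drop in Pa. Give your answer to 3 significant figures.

Reynolds number Re = ρVD/μ = 795 · 0.267 · 0.326 / 0.0011 = 6.291e+04.
Re > 4000 → turbulent. Relative roughness ε/D = 8.4e-05/0.326 = 0.000258. Haaland: 1/√f = -1.8 log₁₀[(0.000258/3.7)^1.11 + 6.9/6.291e+04] = -1.8 log₁₀[2.43e-05 + 0.00011] = 6.971, so f = 0.02058.
Darcy-Weisbach: ΔP = f(L/D)(ρV²/2) = 0.02058·(239/0.326)·(795·0.267²/2) = 0.02058·733.1·28.34 = 427.5 Pa.

ΔP ≈ 427 Pa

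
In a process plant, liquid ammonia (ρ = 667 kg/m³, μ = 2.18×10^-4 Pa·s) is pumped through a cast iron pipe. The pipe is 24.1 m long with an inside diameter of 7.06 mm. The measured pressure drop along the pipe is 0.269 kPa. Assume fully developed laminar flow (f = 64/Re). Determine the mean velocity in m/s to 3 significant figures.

V ≈ 0.0798 m/s

For laminar flow, f = 64/Re with Re = ρVD/μ, so Darcy-Weisbach reduces to ΔP = 32μLV/D². Solving for V: V = ΔP·D²/(32μL) = 269·(0.00706)²/(32·0.000218·24.1) = 0.07975 m/s.
Check: Re = ρVD/μ = 667·0.07975·0.00706/0.000218 = 1723 < 2300, so the laminar assumption holds.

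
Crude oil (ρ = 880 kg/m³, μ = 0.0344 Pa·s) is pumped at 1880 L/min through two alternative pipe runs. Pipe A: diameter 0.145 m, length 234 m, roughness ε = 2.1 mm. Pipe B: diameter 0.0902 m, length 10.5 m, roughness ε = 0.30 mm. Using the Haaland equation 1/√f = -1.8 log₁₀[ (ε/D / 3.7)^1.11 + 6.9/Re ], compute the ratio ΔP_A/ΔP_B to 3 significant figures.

ΔP_A/ΔP_B ≈ 2.95

Pipe A: V = Q/A = 0.03133/0.01651 = 1.897 m/s; Re = 7038; ε/D = 0.0145; Haaland → f = 0.04909; ΔP_A = f(L/D)(ρV²/2) = 1.255e+05 Pa.
Pipe B: V = Q/A = 0.03133/0.00639 = 4.903 m/s; Re = 1.131e+04; ε/D = 0.00333; Haaland → f = 0.03454; ΔP_B = f(L/D)(ρV²/2) = 4.254e+04 Pa.
ΔP_A/ΔP_B = 1.255e+05/4.254e+04 = 2.95.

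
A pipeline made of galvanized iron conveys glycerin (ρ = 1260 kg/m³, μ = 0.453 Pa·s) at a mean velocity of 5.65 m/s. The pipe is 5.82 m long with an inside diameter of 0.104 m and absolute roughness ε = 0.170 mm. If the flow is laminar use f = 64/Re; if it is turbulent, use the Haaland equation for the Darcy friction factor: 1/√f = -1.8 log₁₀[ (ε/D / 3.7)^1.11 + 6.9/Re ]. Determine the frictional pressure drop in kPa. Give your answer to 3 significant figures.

Reynolds number Re = ρVD/μ = 1260 · 5.65 · 0.104 / 0.453 = 1634.
Re < 2300 → laminar flow, so f = 64/Re = 64/1634 = 0.03916 (the turbulent correlation is not needed).
Darcy-Weisbach: ΔP = f(L/D)(ρV²/2) = 0.03916·(5.82/0.104)·(1260·5.65²/2) = 0.03916·55.96·2.011e+04 = 4.407e+04 Pa.
ΔP = 4.407e+04 Pa = 44.1 kPa.

ΔP ≈ 44.1 kPa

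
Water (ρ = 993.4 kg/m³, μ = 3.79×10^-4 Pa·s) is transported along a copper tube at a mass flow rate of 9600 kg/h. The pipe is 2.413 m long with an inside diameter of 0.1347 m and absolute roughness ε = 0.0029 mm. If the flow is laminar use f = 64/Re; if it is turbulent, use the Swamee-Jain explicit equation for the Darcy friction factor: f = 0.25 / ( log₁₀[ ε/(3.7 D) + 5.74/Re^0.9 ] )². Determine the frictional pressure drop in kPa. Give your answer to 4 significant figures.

ΔP ≈ 0.006186 kPa

ṁ = 9600 kg/h = 9600/3600 = 2.667 kg/s.
A = πD²/4 = π(0.1347)²/4 = 0.01425 m²; mean velocity V = ṁ/(ρA) = 2.667/(993.4 · 0.01425) = 0.1884 m/s.
Reynolds number Re = ρVD/μ = 993.4 · 0.1884 · 0.1347 / 0.000379 = 6.651e+04.
Re > 4000 → turbulent. Relative roughness ε/D = 2.9e-06/0.1347 = 2.15e-05. Swamee-Jain: f = 0.25/(log₁₀[2.15e-05/3.7 + 5.74/6.651e+04^0.9])² = 0.25/(log₁₀[5.82e-06 + 0.000262])² = 0.25/(-3.572)² = 0.01959.
Darcy-Weisbach: ΔP = f(L/D)(ρV²/2) = 0.01959·(2.413/0.1347)·(993.4·0.1884²/2) = 0.01959·17.91·17.63 = 6.186 Pa.
ΔP = 6.186 Pa = 0.006186 kPa.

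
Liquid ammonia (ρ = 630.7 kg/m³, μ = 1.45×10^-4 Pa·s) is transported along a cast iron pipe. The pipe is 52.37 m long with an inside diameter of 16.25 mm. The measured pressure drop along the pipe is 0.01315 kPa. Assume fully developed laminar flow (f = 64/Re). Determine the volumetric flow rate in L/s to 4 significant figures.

For laminar flow, f = 64/Re with Re = ρVD/μ, so Darcy-Weisbach reduces to ΔP = 32μLV/D². Solving for V: V = ΔP·D²/(32μL) = 13.15·(0.01625)²/(32·0.000145·52.37) = 0.01429 m/s.
Check: Re = ρVD/μ = 630.7·0.01429·0.01625/0.000145 = 1010 < 2300, so the laminar assumption holds.
Q = V·A = 0.01429·(π/4·0.01625²) = 2.964e-06 m³/s = 0.002964 L/s.

Q ≈ 0.002964 L/s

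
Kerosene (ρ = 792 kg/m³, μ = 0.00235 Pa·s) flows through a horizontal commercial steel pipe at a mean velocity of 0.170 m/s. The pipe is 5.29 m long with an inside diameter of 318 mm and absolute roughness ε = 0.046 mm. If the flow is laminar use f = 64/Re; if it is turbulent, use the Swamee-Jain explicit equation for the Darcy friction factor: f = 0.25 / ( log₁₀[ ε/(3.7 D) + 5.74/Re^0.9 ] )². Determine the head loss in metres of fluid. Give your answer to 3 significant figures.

Reynolds number Re = ρVD/μ = 792 · 0.17 · 0.318 / 0.00235 = 1.822e+04.
Re > 4000 → turbulent. Relative roughness ε/D = 4.6e-05/0.318 = 0.000145. Swamee-Jain: f = 0.25/(log₁₀[0.000145/3.7 + 5.74/1.822e+04^0.9])² = 0.25/(log₁₀[3.91e-05 + 0.00084])² = 0.25/(-3.056)² = 0.02677.
Darcy-Weisbach: ΔP = f(L/D)(ρV²/2) = 0.02677·(5.29/0.318)·(792·0.17²/2) = 0.02677·16.64·11.44 = 5.097 Pa.
Head loss h_f = ΔP/(ρg) = 5.097/(792·9.81) = 6.56×10^-4 m.

h_f ≈ 6.56×10^-4 m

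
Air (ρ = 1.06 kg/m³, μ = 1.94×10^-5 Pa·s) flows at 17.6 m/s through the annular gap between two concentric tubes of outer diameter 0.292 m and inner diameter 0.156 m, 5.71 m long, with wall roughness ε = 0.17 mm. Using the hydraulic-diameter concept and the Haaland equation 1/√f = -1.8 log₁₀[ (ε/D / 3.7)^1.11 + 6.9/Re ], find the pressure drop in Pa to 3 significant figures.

ΔP ≈ 154 Pa

Hydraulic diameter D_h = 4A/P = D_o - D_i = 0.292 - 0.156 = 0.136 m.
Re = ρVD_h/μ = 1.06·17.6·0.136/1.94e-05 = 1.308e+05.
ε/D_h = 0.00017/0.136 = 0.00125; Haaland gives 1/√f = -1.8 log₁₀[0.00014+5.28e-05] = 6.686, so f = 0.02237.
ΔP = f(L/D_h)(ρV²/2) = 0.02237·5.71/0.136·164.2 = 154.2 Pa.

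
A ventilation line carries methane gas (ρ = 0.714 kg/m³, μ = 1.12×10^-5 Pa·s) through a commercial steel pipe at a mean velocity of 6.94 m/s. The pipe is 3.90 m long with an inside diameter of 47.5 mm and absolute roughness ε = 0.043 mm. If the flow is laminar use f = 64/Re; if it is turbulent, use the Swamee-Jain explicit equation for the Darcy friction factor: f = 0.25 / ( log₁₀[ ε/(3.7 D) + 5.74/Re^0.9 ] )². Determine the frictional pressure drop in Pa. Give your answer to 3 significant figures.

ΔP ≈ 39.0 Pa

Reynolds number Re = ρVD/μ = 0.714 · 6.94 · 0.0475 / 1.12e-05 = 2.102e+04.
Re > 4000 → turbulent. Relative roughness ε/D = 4.3e-05/0.0475 = 0.000905. Swamee-Jain: f = 0.25/(log₁₀[0.000905/3.7 + 5.74/2.102e+04^0.9])² = 0.25/(log₁₀[0.000245 + 0.000739])² = 0.25/(-3.007)² = 0.02765.
Darcy-Weisbach: ΔP = f(L/D)(ρV²/2) = 0.02765·(3.9/0.0475)·(0.714·6.94²/2) = 0.02765·82.11·17.19 = 39.03 Pa.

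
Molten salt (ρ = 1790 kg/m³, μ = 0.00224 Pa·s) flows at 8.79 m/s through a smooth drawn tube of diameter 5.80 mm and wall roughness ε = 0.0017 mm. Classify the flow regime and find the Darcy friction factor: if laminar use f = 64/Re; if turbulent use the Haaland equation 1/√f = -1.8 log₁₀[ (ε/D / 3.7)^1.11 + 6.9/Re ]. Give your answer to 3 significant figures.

Re = ρVD/μ = 1790·8.79·0.0058/0.00224 = 4.074e+04.
Re > 4000 → turbulent. ε/D = 1.7e-06/0.0058 = 0.000293; Haaland: 1/√f = -1.8 log₁₀[2.8e-05 + 0.000169] = 6.668, so f = 0.02249.

f ≈ 0.0225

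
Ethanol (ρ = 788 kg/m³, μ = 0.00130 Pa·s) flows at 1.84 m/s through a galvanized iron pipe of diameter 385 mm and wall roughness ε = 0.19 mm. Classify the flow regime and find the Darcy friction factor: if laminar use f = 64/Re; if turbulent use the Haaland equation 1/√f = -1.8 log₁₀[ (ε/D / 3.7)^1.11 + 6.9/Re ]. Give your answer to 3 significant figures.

Re = ρVD/μ = 788·1.84·0.385/0.0013 = 4.294e+05.
Re > 4000 → turbulent. ε/D = 0.00019/0.385 = 0.000494; Haaland: 1/√f = -1.8 log₁₀[5e-05 + 1.61e-05] = 7.524, so f = 0.01766.

f ≈ 0.0177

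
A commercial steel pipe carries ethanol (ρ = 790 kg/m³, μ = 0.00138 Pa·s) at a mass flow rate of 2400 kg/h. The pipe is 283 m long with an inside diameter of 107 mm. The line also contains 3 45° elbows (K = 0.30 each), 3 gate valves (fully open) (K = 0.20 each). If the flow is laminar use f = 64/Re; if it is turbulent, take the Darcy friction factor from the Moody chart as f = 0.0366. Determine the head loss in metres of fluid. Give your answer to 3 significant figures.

h_f ≈ 0.0441 m

ṁ = 2400 kg/h = 2400/3600 = 0.6667 kg/s.
A = πD²/4 = π(0.107)²/4 = 0.008992 m²; mean velocity V = ṁ/(ρA) = 0.6667/(790 · 0.008992) = 0.09385 m/s.
Reynolds number Re = ρVD/μ = 790 · 0.09385 · 0.107 / 0.00138 = 5749.
Re > 4000 → turbulent; use the Moody-chart value f = 0.0366.
Total minor-loss coefficient ΣK = 3·0.3 + 3·0.2 = 1.5.
ΔP = [f·L/D + ΣK]·(ρV²/2) = [0.0366·283/0.107 + 1.5]·(790·0.09385²/2) = [96.8 + 1.5]·3.479 = 342 Pa.
Head loss h_f = ΔP/(ρg) = 342/(790·9.81) = 0.0441 m.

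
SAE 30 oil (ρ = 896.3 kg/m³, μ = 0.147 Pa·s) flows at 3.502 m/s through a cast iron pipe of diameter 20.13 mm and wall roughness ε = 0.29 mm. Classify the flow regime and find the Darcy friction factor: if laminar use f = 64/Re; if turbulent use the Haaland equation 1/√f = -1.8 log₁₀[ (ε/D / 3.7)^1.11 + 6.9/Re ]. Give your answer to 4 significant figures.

Re = ρVD/μ = 896.3·3.502·0.02013/0.147 = 429.8.
Re < 2300 → laminar, so f = 64/Re = 0.1489 (roughness is irrelevant in laminar flow).

f ≈ 0.1489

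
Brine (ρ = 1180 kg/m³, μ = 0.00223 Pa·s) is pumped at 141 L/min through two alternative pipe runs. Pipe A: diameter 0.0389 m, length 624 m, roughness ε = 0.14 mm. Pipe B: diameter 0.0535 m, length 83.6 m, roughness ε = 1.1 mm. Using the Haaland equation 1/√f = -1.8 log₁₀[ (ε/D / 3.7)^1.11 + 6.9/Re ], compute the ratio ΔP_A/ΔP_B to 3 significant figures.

ΔP_A/ΔP_B ≈ 21.8

Pipe A: V = Q/A = 0.00235/0.001188 = 1.977 m/s; Re = 4.07e+04; ε/D = 0.0036; Haaland → f = 0.03004; ΔP_A = f(L/D)(ρV²/2) = 1.112e+06 Pa.
Pipe B: V = Q/A = 0.00235/0.002248 = 1.045 m/s; Re = 2.959e+04; ε/D = 0.0206; Haaland → f = 0.0505; ΔP_B = f(L/D)(ρV²/2) = 5.088e+04 Pa.
ΔP_A/ΔP_B = 1.112e+06/5.088e+04 = 21.8.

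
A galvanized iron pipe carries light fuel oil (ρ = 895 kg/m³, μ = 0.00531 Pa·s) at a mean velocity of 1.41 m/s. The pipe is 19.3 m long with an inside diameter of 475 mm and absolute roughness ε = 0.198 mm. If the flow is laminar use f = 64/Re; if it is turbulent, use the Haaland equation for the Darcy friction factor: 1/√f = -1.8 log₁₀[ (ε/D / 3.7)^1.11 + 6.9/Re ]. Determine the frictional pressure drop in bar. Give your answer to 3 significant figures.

Reynolds number Re = ρVD/μ = 895 · 1.41 · 0.475 / 0.00531 = 1.129e+05.
Re > 4000 → turbulent. Relative roughness ε/D = 0.000198/0.475 = 0.000417. Haaland: 1/√f = -1.8 log₁₀[(0.000417/3.7)^1.11 + 6.9/1.129e+05] = -1.8 log₁₀[4.14e-05 + 6.11e-05] = 7.18, so f = 0.0194.
Darcy-Weisbach: ΔP = f(L/D)(ρV²/2) = 0.0194·(19.3/0.475)·(895·1.41²/2) = 0.0194·40.63·889.7 = 701.2 Pa.
ΔP = 701.2 Pa = 0.00701 bar.

ΔP ≈ 0.00701 bar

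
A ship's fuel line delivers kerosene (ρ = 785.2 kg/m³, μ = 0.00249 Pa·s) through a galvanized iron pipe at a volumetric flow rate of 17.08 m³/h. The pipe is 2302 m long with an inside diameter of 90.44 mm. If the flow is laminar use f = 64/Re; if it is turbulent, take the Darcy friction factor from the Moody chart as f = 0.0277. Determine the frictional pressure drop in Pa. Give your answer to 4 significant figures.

ΔP ≈ 151000 Pa

Q = 17.08 m³/h = 17.08/3600 = 0.004744 m³/s.
Cross-sectional area A = πD²/4 = π(0.09044)²/4 = 0.006424 m²; mean velocity V = Q/A = 0.004744/0.006424 = 0.7385 m/s.
Reynolds number Re = ρVD/μ = 785.2 · 0.7385 · 0.09044 / 0.00249 = 2.106e+04.
Re > 4000 → turbulent; use the Moody-chart value f = 0.0277.
Darcy-Weisbach: ΔP = f(L/D)(ρV²/2) = 0.0277·(2302/0.09044)·(785.2·0.7385²/2) = 0.0277·2.545e+04·214.1 = 1.51e+05 Pa.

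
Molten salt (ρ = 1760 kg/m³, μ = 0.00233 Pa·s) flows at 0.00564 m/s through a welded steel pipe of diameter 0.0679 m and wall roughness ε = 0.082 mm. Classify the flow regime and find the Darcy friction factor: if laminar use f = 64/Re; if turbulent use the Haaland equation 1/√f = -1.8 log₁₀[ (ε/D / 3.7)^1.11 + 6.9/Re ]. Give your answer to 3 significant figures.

Re = ρVD/μ = 1760·0.00564·0.0679/0.00233 = 289.3.
Re < 2300 → laminar, so f = 64/Re = 0.2212 (roughness is irrelevant in laminar flow).

f ≈ 0.221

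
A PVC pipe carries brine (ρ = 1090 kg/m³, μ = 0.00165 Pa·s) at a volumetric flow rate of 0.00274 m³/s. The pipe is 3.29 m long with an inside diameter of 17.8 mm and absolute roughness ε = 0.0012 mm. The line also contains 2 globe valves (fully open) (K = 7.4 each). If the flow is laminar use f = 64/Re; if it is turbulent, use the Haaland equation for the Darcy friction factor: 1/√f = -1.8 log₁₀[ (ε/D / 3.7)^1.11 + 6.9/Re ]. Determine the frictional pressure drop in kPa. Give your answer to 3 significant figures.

Cross-sectional area A = πD²/4 = π(0.0178)²/4 = 0.0002488 m²; mean velocity V = Q/A = 0.00274/0.0002488 = 11.01 m/s.
Reynolds number Re = ρVD/μ = 1090 · 11.01 · 0.0178 / 0.00165 = 1.295e+05.
Re > 4000 → turbulent. Relative roughness ε/D = 1.2e-06/0.0178 = 6.74e-05. Haaland: 1/√f = -1.8 log₁₀[(6.74e-05/3.7)^1.11 + 6.9/1.295e+05] = -1.8 log₁₀[5.49e-06 + 5.33e-05] = 7.615, so f = 0.01724.
Total minor-loss coefficient ΣK = 2·7.4 = 14.8.
ΔP = [f·L/D + ΣK]·(ρV²/2) = [0.01724·3.29/0.0178 + 14.8]·(1090·11.01²/2) = [3.187 + 14.8]·6.608e+04 = 1.188e+06 Pa.
ΔP = 1.188e+06 Pa = 1190 kPa.

ΔP ≈ 1190 kPa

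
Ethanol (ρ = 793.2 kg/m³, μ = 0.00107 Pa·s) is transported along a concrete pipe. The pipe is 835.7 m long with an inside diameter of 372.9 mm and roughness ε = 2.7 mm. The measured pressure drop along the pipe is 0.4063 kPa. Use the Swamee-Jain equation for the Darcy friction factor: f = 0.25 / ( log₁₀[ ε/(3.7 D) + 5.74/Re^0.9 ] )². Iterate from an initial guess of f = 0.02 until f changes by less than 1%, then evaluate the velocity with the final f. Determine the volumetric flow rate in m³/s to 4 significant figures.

Rearranging Darcy-Weisbach: V = √(2·ΔP·D/(f·L·ρ)). With ε/D = 0.0027/0.3729 = 0.00724, iterate starting from f = 0.02:
  f = 0.02 → V = √(2·406.3·0.3729/(0.02·835.7·793.2)) = 0.1512 m/s; Re = ρVD/μ = 4.179e+04; f → 0.0362
  f = 0.0362 → V = 0.1124 m/s; Re = 3.106e+04; f → 0.03681
  f = 0.03681 → V = 0.1114 m/s; Re = 3.081e+04; f → 0.03683
Converged (Δf/f < 1%). With the final f = 0.03683: V = √(2·406.3·0.3729/(0.03683·835.7·793.2)) = 0.1114 m/s.
Q = V·A = 0.1114·(π/4·0.3729²) = 0.01217 m³/s = 0.01217 m³/s.

Q ≈ 0.01217 m³/s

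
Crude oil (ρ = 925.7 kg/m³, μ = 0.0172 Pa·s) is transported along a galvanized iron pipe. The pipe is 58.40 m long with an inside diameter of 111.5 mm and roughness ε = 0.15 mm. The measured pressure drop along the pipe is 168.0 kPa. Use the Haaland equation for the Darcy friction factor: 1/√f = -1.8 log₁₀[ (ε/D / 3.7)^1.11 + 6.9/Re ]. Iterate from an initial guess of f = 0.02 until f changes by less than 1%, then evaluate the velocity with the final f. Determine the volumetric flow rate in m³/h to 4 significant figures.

Q ≈ 180.4 m³/h

Rearranging Darcy-Weisbach: V = √(2·ΔP·D/(f·L·ρ)). With ε/D = 0.00015/0.1115 = 0.00135, iterate starting from f = 0.02:
  f = 0.02 → V = √(2·1.68e+05·0.1115/(0.02·58.4·925.7)) = 5.886 m/s; Re = ρVD/μ = 3.532e+04; f → 0.0258
  f = 0.0258 → V = 5.183 m/s; Re = 3.11e+04; f → 0.02628
  f = 0.02628 → V = 5.135 m/s; Re = 3.082e+04; f → 0.02631
Converged (Δf/f < 1%). With the final f = 0.02631: V = √(2·1.68e+05·0.1115/(0.02631·58.4·925.7)) = 5.132 m/s.
Q = V·A = 5.132·(π/4·0.1115²) = 0.05011 m³/s = 180.4 m³/h.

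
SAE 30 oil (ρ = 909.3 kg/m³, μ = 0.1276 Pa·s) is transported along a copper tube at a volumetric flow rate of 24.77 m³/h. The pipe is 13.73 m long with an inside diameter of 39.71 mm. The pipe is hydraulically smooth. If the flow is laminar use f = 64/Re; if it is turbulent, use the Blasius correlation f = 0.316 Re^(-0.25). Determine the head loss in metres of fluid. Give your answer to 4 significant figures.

h_f ≈ 22.14 m

Q = 24.77 m³/h = 24.77/3600 = 0.006881 m³/s.
Cross-sectional area A = πD²/4 = π(0.03971)²/4 = 0.001238 m²; mean velocity V = Q/A = 0.006881/0.001238 = 5.556 m/s.
Reynolds number Re = ρVD/μ = 909.3 · 5.556 · 0.03971 / 0.128 = 1572.
Re < 2300 → laminar flow, so f = 64/Re = 64/1572 = 0.04071 (the turbulent correlation is not needed).
Darcy-Weisbach: ΔP = f(L/D)(ρV²/2) = 0.04071·(13.73/0.03971)·(909.3·5.556²/2) = 0.04071·345.8·1.403e+04 = 1.975e+05 Pa.
Head loss h_f = ΔP/(ρg) = 1.975e+05/(909.3·9.81) = 22.14 m.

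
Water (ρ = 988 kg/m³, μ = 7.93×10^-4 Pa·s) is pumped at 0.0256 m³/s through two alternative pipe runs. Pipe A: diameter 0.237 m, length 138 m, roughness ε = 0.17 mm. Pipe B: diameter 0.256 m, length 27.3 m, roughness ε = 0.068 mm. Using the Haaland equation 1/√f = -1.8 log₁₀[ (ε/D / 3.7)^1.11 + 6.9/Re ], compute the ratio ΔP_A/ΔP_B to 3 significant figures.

Pipe A: V = Q/A = 0.0256/0.04412 = 0.5803 m/s; Re = 1.714e+05; ε/D = 0.000717; Haaland → f = 0.01993; ΔP_A = f(L/D)(ρV²/2) = 1930 Pa.
Pipe B: V = Q/A = 0.0256/0.05147 = 0.4974 m/s; Re = 1.586e+05; ε/D = 0.000266; Haaland → f = 0.0178; ΔP_B = f(L/D)(ρV²/2) = 232 Pa.
ΔP_A/ΔP_B = 1930/232 = 8.32.

ΔP_A/ΔP_B ≈ 8.32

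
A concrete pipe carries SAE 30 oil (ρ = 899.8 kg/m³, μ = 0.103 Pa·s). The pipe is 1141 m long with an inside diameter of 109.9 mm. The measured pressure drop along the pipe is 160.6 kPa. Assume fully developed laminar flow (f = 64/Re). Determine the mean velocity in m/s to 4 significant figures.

V ≈ 0.5158 m/s

For laminar flow, f = 64/Re with Re = ρVD/μ, so Darcy-Weisbach reduces to ΔP = 32μLV/D². Solving for V: V = ΔP·D²/(32μL) = 1.606e+05·(0.1099)²/(32·0.103·1141) = 0.5158 m/s.
Check: Re = ρVD/μ = 899.8·0.5158·0.1099/0.103 = 495.2 < 2300, so the laminar assumption holds.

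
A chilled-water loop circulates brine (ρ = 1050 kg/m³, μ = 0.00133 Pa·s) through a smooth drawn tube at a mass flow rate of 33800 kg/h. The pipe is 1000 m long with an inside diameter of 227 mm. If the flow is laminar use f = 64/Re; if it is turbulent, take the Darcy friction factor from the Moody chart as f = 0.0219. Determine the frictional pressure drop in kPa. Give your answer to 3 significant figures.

ṁ = 33800 kg/h = 33800/3600 = 9.389 kg/s.
A = πD²/4 = π(0.227)²/4 = 0.04047 m²; mean velocity V = ṁ/(ρA) = 9.389/(1050 · 0.04047) = 0.2209 m/s.
Reynolds number Re = ρVD/μ = 1050 · 0.2209 · 0.227 / 0.00133 = 3.96e+04.
Re > 4000 → turbulent; use the Moody-chart value f = 0.0219.
Darcy-Weisbach: ΔP = f(L/D)(ρV²/2) = 0.0219·(1000/0.227)·(1050·0.2209²/2) = 0.0219·4405·25.63 = 2473 Pa.
ΔP = 2473 Pa = 2.47 kPa.

ΔP ≈ 2.47 kPa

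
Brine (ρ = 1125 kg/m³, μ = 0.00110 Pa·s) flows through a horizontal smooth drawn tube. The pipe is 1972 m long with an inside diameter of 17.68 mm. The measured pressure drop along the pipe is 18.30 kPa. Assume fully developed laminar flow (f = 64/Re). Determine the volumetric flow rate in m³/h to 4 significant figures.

For laminar flow, f = 64/Re with Re = ρVD/μ, so Darcy-Weisbach reduces to ΔP = 32μLV/D². Solving for V: V = ΔP·D²/(32μL) = 1.83e+04·(0.01768)²/(32·0.0011·1972) = 0.08241 m/s.
Check: Re = ρVD/μ = 1125·0.08241·0.01768/0.0011 = 1490 < 2300, so the laminar assumption holds.
Q = V·A = 0.08241·(π/4·0.01768²) = 2.023e-05 m³/s = 0.07283 m³/h.

Q ≈ 0.07283 m³/h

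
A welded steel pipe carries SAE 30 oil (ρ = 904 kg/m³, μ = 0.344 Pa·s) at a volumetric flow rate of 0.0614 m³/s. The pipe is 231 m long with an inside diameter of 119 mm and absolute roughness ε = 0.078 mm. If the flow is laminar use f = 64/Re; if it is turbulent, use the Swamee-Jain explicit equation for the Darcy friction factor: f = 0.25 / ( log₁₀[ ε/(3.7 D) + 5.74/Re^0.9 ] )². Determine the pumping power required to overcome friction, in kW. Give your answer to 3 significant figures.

Cross-sectional area A = πD²/4 = π(0.119)²/4 = 0.01112 m²; mean velocity V = Q/A = 0.0614/0.01112 = 5.521 m/s.
Reynolds number Re = ρVD/μ = 904 · 5.521 · 0.119 / 0.344 = 1726.
Re < 2300 → laminar flow, so f = 64/Re = 64/1726 = 0.03707 (the turbulent correlation is not needed).
Darcy-Weisbach: ΔP = f(L/D)(ρV²/2) = 0.03707·(231/0.119)·(904·5.521²/2) = 0.03707·1941·1.378e+04 = 9.913e+05 Pa.
Pumping power P = QΔP = 0.0614·9.913e+05 = 60870 W = 60.9 kW.

P ≈ 60.9 kW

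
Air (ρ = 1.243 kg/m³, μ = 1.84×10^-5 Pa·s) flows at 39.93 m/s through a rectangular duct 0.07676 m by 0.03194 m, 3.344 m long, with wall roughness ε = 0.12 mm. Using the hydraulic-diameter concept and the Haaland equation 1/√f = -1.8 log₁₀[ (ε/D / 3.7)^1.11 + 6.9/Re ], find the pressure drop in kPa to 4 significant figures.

ΔP ≈ 1.939 kPa

Hydraulic diameter D_h = 4A/P = 4·(0.07676·0.03194)/(2·(0.07676+0.03194)) = 0.009807/0.2174 = 0.04511 m.
Re = ρVD_h/μ = 1.243·39.93·0.04511/1.84e-05 = 1.217e+05.
ε/D_h = 0.00012/0.04511 = 0.00266; Haaland gives 1/√f = -1.8 log₁₀[0.000324+5.67e-05] = 6.154, so f = 0.0264.
ΔP = f(L/D_h)(ρV²/2) = 0.0264·3.344/0.04511·990.9 = 1939 Pa.
ΔP = 1.939 kPa.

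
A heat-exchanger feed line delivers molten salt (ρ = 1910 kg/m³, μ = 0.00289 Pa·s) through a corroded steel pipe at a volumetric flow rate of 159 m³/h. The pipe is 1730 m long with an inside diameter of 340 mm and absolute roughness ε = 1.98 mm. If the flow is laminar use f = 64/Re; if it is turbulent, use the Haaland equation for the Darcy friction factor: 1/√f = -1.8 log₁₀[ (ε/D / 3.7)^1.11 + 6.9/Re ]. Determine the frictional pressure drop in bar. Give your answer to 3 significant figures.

Q = 159 m³/h = 159/3600 = 0.04417 m³/s.
Cross-sectional area A = πD²/4 = π(0.34)²/4 = 0.09079 m²; mean velocity V = Q/A = 0.04417/0.09079 = 0.4865 m/s.
Reynolds number Re = ρVD/μ = 1910 · 0.4865 · 0.34 / 0.00289 = 1.093e+05.
Re > 4000 → turbulent. Relative roughness ε/D = 0.00198/0.34 = 0.00582. Haaland: 1/√f = -1.8 log₁₀[(0.00582/3.7)^1.11 + 6.9/1.093e+05] = -1.8 log₁₀[0.000774 + 6.31e-05] = 5.539, so f = 0.03259.
Darcy-Weisbach: ΔP = f(L/D)(ρV²/2) = 0.03259·(1730/0.34)·(1910·0.4865²/2) = 0.03259·5088·226 = 3.748e+04 Pa.
ΔP = 3.748e+04 Pa = 0.375 bar.

ΔP ≈ 0.375 bar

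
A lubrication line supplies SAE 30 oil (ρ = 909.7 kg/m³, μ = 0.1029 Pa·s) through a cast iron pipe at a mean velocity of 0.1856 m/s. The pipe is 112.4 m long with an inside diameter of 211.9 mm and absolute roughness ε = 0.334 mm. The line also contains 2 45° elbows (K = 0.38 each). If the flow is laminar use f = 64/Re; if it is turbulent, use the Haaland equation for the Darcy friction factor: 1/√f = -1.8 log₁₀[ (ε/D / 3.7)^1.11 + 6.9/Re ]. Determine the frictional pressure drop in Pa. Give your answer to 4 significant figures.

ΔP ≈ 1542 Pa

Reynolds number Re = ρVD/μ = 909.7 · 0.1856 · 0.2119 / 0.103 = 347.7.
Re < 2300 → laminar flow, so f = 64/Re = 64/347.7 = 0.1841 (the turbulent correlation is not needed).
Total minor-loss coefficient ΣK = 2·0.38 = 0.76.
ΔP = [f·L/D + ΣK]·(ρV²/2) = [0.1841·112.4/0.2119 + 0.76]·(909.7·0.1856²/2) = [97.64 + 0.76]·15.67 = 1542 Pa.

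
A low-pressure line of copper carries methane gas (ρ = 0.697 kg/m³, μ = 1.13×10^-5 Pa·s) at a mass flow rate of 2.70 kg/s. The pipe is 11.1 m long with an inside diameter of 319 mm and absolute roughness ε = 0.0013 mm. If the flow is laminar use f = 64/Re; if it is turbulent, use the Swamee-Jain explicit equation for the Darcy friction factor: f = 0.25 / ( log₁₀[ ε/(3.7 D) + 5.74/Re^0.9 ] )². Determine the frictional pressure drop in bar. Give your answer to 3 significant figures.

A = πD²/4 = π(0.319)²/4 = 0.07992 m²; mean velocity V = ṁ/(ρA) = 2.7/(0.697 · 0.07992) = 48.47 m/s.
Reynolds number Re = ρVD/μ = 0.697 · 48.47 · 0.319 / 1.13e-05 = 9.537e+05.
Re > 4000 → turbulent. Relative roughness ε/D = 1.3e-06/0.319 = 4.08e-06. Swamee-Jain: f = 0.25/(log₁₀[4.08e-06/3.7 + 5.74/9.537e+05^0.9])² = 0.25/(log₁₀[1.1e-06 + 2.38e-05])² = 0.25/(-4.603)² = 0.0118.
Darcy-Weisbach: ΔP = f(L/D)(ρV²/2) = 0.0118·(11.1/0.319)·(0.697·48.47²/2) = 0.0118·34.8·818.7 = 336.1 Pa.
ΔP = 336.1 Pa = 0.00336 bar.

ΔP ≈ 0.00336 bar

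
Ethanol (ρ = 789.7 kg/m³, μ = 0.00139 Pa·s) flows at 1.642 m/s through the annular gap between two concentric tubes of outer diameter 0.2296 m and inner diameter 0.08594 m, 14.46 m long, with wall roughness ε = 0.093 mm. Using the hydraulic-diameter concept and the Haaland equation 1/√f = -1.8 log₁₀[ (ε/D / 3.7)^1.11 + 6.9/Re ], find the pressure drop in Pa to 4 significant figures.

Hydraulic diameter D_h = 4A/P = D_o - D_i = 0.2296 - 0.08594 = 0.1437 m.
Re = ρVD_h/μ = 789.7·1.642·0.1437/0.00139 = 1.34e+05.
ε/D_h = 9.3e-05/0.1437 = 0.000647; Haaland gives 1/√f = -1.8 log₁₀[6.76e-05+5.15e-05] = 7.064, so f = 0.02004.
ΔP = f(L/D_h)(ρV²/2) = 0.02004·14.46/0.1437·1065 = 2148 Pa.

ΔP ≈ 2148 Pa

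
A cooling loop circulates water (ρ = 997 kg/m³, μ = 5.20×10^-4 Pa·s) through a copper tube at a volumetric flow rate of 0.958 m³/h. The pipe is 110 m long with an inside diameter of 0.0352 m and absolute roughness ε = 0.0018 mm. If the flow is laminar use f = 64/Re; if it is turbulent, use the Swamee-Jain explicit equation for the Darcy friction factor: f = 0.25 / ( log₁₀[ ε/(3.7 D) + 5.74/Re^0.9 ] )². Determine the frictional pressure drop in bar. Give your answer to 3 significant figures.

ΔP ≈ 0.0308 bar

Q = 0.958 m³/h = 0.958/3600 = 0.0002661 m³/s.
Cross-sectional area A = πD²/4 = π(0.0352)²/4 = 0.0009731 m²; mean velocity V = Q/A = 0.0002661/0.0009731 = 0.2735 m/s.
Reynolds number Re = ρVD/μ = 997 · 0.2735 · 0.0352 / 0.00052 = 1.846e+04.
Re > 4000 → turbulent. Relative roughness ε/D = 1.8e-06/0.0352 = 5.11e-05. Swamee-Jain: f = 0.25/(log₁₀[5.11e-05/3.7 + 5.74/1.846e+04^0.9])² = 0.25/(log₁₀[1.38e-05 + 0.000831])² = 0.25/(-3.073)² = 0.02647.
Darcy-Weisbach: ΔP = f(L/D)(ρV²/2) = 0.02647·(110/0.0352)·(997·0.2735²/2) = 0.02647·3125·37.28 = 3083 Pa.
ΔP = 3083 Pa = 0.0308 bar.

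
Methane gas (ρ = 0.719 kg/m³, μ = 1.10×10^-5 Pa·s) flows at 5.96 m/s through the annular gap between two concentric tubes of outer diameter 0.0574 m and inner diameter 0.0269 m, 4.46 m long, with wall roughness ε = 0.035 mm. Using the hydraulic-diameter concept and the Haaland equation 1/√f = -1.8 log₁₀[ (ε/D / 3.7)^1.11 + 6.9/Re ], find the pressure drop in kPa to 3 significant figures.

ΔP ≈ 0.0581 kPa

Hydraulic diameter D_h = 4A/P = D_o - D_i = 0.0574 - 0.0269 = 0.0305 m.
Re = ρVD_h/μ = 0.719·5.96·0.0305/1.1e-05 = 1.188e+04.
ε/D_h = 3.5e-05/0.0305 = 0.00115; Haaland gives 1/√f = -1.8 log₁₀[0.000128+0.000581] = 5.67, so f = 0.03111.
ΔP = f(L/D_h)(ρV²/2) = 0.03111·4.46/0.0305·12.77 = 58.09 Pa.
ΔP = 0.0581 kPa.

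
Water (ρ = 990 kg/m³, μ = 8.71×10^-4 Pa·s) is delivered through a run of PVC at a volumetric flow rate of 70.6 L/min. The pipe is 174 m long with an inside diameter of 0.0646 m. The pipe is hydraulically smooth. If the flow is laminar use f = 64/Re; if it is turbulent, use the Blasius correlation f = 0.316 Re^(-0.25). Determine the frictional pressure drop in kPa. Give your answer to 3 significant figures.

Q = 70.6 L/min = 70.6/60000 = 0.001177 m³/s.
Cross-sectional area A = πD²/4 = π(0.0646)²/4 = 0.003278 m²; mean velocity V = Q/A = 0.001177/0.003278 = 0.359 m/s.
Reynolds number Re = ρVD/μ = 990 · 0.359 · 0.0646 / 0.000871 = 2.636e+04.
Re > 4000 → turbulent. Smooth-pipe (Blasius): f = 0.316 Re^(-0.25) = 0.316/(2.636e+04)^0.25 = 0.0248.
Darcy-Weisbach: ΔP = f(L/D)(ρV²/2) = 0.0248·(174/0.0646)·(990·0.359²/2) = 0.0248·2693·63.8 = 4262 Pa.
ΔP = 4262 Pa = 4.26 kPa.

ΔP ≈ 4.26 kPa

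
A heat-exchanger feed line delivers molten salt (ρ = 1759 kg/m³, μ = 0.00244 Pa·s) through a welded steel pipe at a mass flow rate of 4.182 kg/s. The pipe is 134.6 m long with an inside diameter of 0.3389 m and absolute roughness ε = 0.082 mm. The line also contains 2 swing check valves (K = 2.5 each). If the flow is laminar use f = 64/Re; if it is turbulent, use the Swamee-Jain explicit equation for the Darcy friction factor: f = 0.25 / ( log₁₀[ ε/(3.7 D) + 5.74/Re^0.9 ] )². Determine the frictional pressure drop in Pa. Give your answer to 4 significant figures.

A = πD²/4 = π(0.3389)²/4 = 0.09021 m²; mean velocity V = ṁ/(ρA) = 4.182/(1759 · 0.09021) = 0.02636 m/s.
Reynolds number Re = ρVD/μ = 1759 · 0.02636 · 0.3389 / 0.00244 = 6439.
Re > 4000 → turbulent. Relative roughness ε/D = 8.2e-05/0.3389 = 0.000242. Swamee-Jain: f = 0.25/(log₁₀[0.000242/3.7 + 5.74/6439^0.9])² = 0.25/(log₁₀[6.54e-05 + 0.00214])² = 0.25/(-2.656)² = 0.03544.
Total minor-loss coefficient ΣK = 2·2.5 = 5.
ΔP = [f·L/D + ΣK]·(ρV²/2) = [0.03544·134.6/0.3389 + 5]·(1759·0.02636²/2) = [14.08 + 5]·0.611 = 11.65 Pa.

ΔP ≈ 11.65 Pa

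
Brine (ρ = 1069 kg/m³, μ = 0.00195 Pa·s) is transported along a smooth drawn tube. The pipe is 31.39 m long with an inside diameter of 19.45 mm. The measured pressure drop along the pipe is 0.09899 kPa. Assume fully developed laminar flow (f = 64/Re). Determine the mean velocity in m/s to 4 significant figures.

For laminar flow, f = 64/Re with Re = ρVD/μ, so Darcy-Weisbach reduces to ΔP = 32μLV/D². Solving for V: V = ΔP·D²/(32μL) = 98.99·(0.01945)²/(32·0.00195·31.39) = 0.01912 m/s.
Check: Re = ρVD/μ = 1069·0.01912·0.01945/0.00195 = 203.9 < 2300, so the laminar assumption holds.

V ≈ 0.01912 m/s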